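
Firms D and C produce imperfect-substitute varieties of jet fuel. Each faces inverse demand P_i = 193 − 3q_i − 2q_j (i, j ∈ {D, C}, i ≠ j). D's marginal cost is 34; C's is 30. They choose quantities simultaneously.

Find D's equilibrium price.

92.875

Firm D's profit: π = q_D(193 − 3q_D − 2q_C) − 34q_D.
∂π/∂q_D = 159 − 6q_D − 2q_C = 0 ⇒ q_D = 26.5 − (1/3)q_C.
Similarly q_C = 163/6 − (1/3)q_D.
Solving the two reaction functions simultaneously: (1 − (−1/3)(−1/3))q_D = 26.5 − (1/3)·(163/6), so (8/9)q_D = 157/9 and q_D = 19.625.
Then q_C = 163/6 − (1/3)·19.625 = 20.625.
P_D = 193 − 3·19.625 − 2·20.625 = 92.875.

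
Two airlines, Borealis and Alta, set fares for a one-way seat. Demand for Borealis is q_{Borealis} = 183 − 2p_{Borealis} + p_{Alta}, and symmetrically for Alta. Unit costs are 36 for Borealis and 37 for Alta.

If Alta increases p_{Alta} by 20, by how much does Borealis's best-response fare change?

5

Borealis's profit: π = (p_{Borealis} − 36)(183 − 2p_{Borealis} + p_{Alta}).
∂π/∂p_{Borealis} = 255 − 4p_{Borealis} + p_{Alta} = 0 ⇒ p_{Borealis} = 63.75 + 0.25p_{Alta}.
The reaction-function slope is 0.25, so a 20-unit rise in p_{Alta} moves p_{Borealis} by 0.25 × 20 = 5. Borealis's best response rises — the actions are strategic complements.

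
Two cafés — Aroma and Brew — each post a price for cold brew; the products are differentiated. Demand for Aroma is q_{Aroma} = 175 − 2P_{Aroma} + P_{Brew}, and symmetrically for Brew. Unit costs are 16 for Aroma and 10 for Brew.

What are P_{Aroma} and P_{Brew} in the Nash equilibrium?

Aroma's profit: π = (P_{Aroma} − 16)(175 − 2P_{Aroma} + P_{Brew}).
∂π/∂P_{Aroma} = 207 − 4P_{Aroma} + P_{Brew} = 0 ⇒ P_{Aroma} = 51.75 + 0.25P_{Brew}.
Similarly P_{Brew} = 48.75 + 0.25P_{Aroma}.
Solving the two reaction functions simultaneously: (1 − (0.25)(0.25))P_{Aroma} = 51.75 + 0.25·48.75, so 0.9375P_{Aroma} = 63.9375 and P_{Aroma} = 68.2.
Then P_{Brew} = 48.75 + 0.25·68.2 = 65.8.

68.2, 65.8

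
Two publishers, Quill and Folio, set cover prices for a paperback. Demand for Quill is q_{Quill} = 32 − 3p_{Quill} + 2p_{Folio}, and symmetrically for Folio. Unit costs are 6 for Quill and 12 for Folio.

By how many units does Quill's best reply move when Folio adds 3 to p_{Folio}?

Quill's profit: π = (p_{Quill} − 6)(32 − 3p_{Quill} + 2p_{Folio}).
∂π/∂p_{Quill} = 50 − 6p_{Quill} + 2p_{Folio} = 0 ⇒ p_{Quill} = 25/3 + (1/3)p_{Folio}.
The reaction-function slope is 1/3, so a 3-unit rise in p_{Folio} moves p_{Quill} by 1/3 × 3 = 1. Quill's best response rises — the actions are strategic complements.

1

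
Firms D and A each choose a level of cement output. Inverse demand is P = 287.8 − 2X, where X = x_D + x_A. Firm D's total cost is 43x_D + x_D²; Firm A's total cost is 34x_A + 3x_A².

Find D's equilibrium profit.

Firm D's profit: π = x_D(287.8 − 2(x_D + x_A)) − 43x_D − x_D².
∂π/∂x_D = 244.8 − 6x_D − 2x_A = 0, so x_D = 40.8 − (1/3)x_A.
For A: ∂π/∂x_A = 253.8 − 10x_A − 2x_D = 0 ⇒ x_A = 25.38 − 0.2x_D.
Substituting the second reaction function into the first: x_D = 40.8 − (1/3)(25.38 − 0.2x_D), which gives (14/15)x_D = 32.34 ⇒ x_D = 34.65.
Then x_A = 25.38 − 0.2·34.65 = 18.45.
Price P = 287.8 − 2·53.1 = 181.6.
D's profit: (181.6 − 43)·34.65 − (34.65)² = 3601.8675.

3601.8675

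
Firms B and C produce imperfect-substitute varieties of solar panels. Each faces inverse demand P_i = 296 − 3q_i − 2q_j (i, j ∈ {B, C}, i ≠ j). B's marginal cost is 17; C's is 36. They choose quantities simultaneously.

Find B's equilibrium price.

Firm B's profit: π = q_B(296 − 3q_B − 2q_C) − 17q_B.
∂π/∂q_B = 279 − 6q_B − 2q_C = 0 ⇒ q_B = 46.5 − (1/3)q_C.
Similarly q_C = 130/3 − (1/3)q_B.
Solving the two reaction functions simultaneously: (1 − (−1/3)(−1/3))q_B = 46.5 − (1/3)·(130/3), so (8/9)q_B = 577/18 and q_B = 36.0625.
Then q_C = 130/3 − (1/3)·36.0625 = 31.3125.
P_B = 296 − 3·36.0625 − 2·31.3125 = 125.1875.

125.1875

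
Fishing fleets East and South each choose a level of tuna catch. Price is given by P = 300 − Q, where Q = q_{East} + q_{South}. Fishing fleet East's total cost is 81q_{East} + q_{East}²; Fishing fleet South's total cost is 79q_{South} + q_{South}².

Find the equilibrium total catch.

88

Fishing fleet East's profit: π = q_{East}(300 − (q_{East} + q_{South})) − 81q_{East} − q_{East}².
∂π/∂q_{East} = 219 − 4q_{East} − q_{South} = 0, so q_{East} = 54.75 − 0.25q_{South}.
By the same steps for South: q_{South} = 55.25 − 0.25q_{East}.
Plugging q_{South} into East's best response: q_{East} = 54.75 − 0.25(55.25 − 0.25q_{East}) ⇒ 0.9375q_{East} = 40.9375, so q_{East} = 131/3.
Then q_{South} = 55.25 − 0.25·(131/3) = 133/3.
Total catch: 131/3 + 133/3 = 88.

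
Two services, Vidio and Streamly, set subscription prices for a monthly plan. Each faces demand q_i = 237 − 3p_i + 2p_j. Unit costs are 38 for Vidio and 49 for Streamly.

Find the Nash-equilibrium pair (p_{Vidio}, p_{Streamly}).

89.8125, 93.9375

Vidio's profit: π = (p_{Vidio} − 38)(237 − 3p_{Vidio} + 2p_{Streamly}).
∂π/∂p_{Vidio} = 351 − 6p_{Vidio} + 2p_{Streamly} = 0 ⇒ p_{Vidio} = 58.5 + (1/3)p_{Streamly}.
Similarly p_{Streamly} = 64 + (1/3)p_{Vidio}.
Solving the two reaction functions simultaneously: (1 − (1/3)(1/3))p_{Vidio} = 58.5 + (1/3)·64, so (8/9)p_{Vidio} = 479/6 and p_{Vidio} = 89.8125.
Then p_{Streamly} = 64 + (1/3)·89.8125 = 93.9375.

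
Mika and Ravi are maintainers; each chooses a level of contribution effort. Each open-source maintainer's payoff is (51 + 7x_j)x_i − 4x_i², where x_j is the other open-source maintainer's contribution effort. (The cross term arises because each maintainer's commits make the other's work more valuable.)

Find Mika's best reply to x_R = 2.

8.125

Mika's payoff is (51 + 7x_R)x_M − 4x_M².
∂π/∂x_M = 51 + 7x_R − 8x_M = 0, so x_M = 6.375 + 0.875x_R.
At x_R = 2: x_M = 6.375 + 0.875·2 = 8.125.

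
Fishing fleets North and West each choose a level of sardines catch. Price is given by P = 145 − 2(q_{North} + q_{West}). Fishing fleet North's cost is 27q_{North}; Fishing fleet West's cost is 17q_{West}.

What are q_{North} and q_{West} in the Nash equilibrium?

Fishing fleet North's profit: π = q_{North}(145 − 2(q_{North} + q_{West})) − 27q_{North}.
∂π/∂q_{North} = 118 − 4q_{North} − 2q_{West} = 0, so q_{North} = 29.5 − 0.5q_{West}.
By the same steps for West: q_{West} = 32 − 0.5q_{North}.
Plugging q_{West} into North's best response: q_{North} = 29.5 − 0.5(32 − 0.5q_{North}) ⇒ 0.75q_{North} = 13.5, so q_{North} = 18.
Then q_{West} = 32 − 0.5·18 = 23.

18, 23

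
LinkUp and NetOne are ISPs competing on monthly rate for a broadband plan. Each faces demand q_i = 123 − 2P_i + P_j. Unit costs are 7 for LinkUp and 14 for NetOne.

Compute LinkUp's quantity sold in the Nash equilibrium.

79.2

LinkUp's profit: π = (P_{LinkUp} − 7)(123 − 2P_{LinkUp} + P_{NetOne}).
∂π/∂P_{LinkUp} = 137 − 4P_{LinkUp} + P_{NetOne} = 0 ⇒ P_{LinkUp} = 34.25 + 0.25P_{NetOne}.
Similarly P_{NetOne} = 37.75 + 0.25P_{LinkUp}.
Solving the two reaction functions simultaneously: (1 − (0.25)(0.25))P_{LinkUp} = 34.25 + 0.25·37.75, so 0.9375P_{LinkUp} = 43.6875 and P_{LinkUp} = 46.6.
Then P_{NetOne} = 37.75 + 0.25·46.6 = 49.4.
q_{LinkUp} = 123 − 2·46.6 + 49.4 = 79.2.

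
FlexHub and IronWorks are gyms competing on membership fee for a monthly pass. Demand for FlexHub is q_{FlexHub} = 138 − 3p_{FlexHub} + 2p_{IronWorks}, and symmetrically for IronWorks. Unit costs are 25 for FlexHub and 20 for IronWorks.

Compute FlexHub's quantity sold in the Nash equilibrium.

81.9375

FlexHub's profit: π = (p_{FlexHub} − 25)(138 − 3p_{FlexHub} + 2p_{IronWorks}).
∂π/∂p_{FlexHub} = 213 − 6p_{FlexHub} + 2p_{IronWorks} = 0 ⇒ p_{FlexHub} = 35.5 + (1/3)p_{IronWorks}.
Similarly p_{IronWorks} = 33 + (1/3)p_{FlexHub}.
Plugging p_{IronWorks} into FlexHub's best response: p_{FlexHub} = 35.5 + (1/3)(33 + (1/3)p_{FlexHub}) ⇒ (8/9)p_{FlexHub} = 46.5, so p_{FlexHub} = 52.3125.
Then p_{IronWorks} = 33 + (1/3)·52.3125 = 50.4375.
q_{FlexHub} = 138 − 3·52.3125 + 2·50.4375 = 81.9375.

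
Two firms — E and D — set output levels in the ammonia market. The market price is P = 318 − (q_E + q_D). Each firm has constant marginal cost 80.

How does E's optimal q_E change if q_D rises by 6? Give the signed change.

-3

Firm E's profit: π = q_E(318 − (q_E + q_D)) − 80q_E.
∂π/∂q_E = 238 − 2q_E − q_D = 0, so q_E = 119 − 0.5q_D.
The reaction-function slope is −0.5, so a 6-unit rise in q_D moves q_E by −0.5 × 6 = −3. E's best response falls — the actions are strategic substitutes.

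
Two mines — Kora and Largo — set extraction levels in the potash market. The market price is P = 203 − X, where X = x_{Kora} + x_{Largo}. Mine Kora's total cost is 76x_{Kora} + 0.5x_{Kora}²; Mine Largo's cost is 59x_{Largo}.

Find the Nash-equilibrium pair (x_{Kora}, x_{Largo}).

22, 61

Mine Kora's profit: π = x_{Kora}(203 − (x_{Kora} + x_{Largo})) − 76x_{Kora} − 0.5x_{Kora}².
∂π/∂x_{Kora} = 127 − 3x_{Kora} − x_{Largo} = 0, so x_{Kora} = 127/3 − (1/3)x_{Largo}.
For Largo: ∂π/∂x_{Largo} = 144 − 2x_{Largo} − x_{Kora} = 0 ⇒ x_{Largo} = 72 − 0.5x_{Kora}.
Plugging x_{Largo} into Kora's best response: x_{Kora} = 127/3 − (1/3)(72 − 0.5x_{Kora}) ⇒ (5/6)x_{Kora} = 55/3, so x_{Kora} = 22.
Then x_{Largo} = 72 − 0.5·22 = 61.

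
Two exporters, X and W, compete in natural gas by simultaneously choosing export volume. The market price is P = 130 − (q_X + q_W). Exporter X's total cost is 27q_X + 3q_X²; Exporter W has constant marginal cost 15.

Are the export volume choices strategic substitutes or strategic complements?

strategic substitutes

Exporter X's profit: π = q_X(130 − (q_X + q_W)) − 27q_X − 3q_X².
∂π/∂q_X = 103 − 8q_X − q_W = 0, so q_X = 12.875 − 0.125q_W.
The best-response slope dq_X/dq_W = −0.125 < 0: the reaction function is downward-sloping, so the choices are strategic substitutes.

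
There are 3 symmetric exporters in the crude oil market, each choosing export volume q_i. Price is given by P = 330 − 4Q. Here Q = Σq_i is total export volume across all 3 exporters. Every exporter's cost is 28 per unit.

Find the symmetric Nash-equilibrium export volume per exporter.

18.875

A representative exporter's profit is π_i = q_i(330 − 4Q) − 28q_i, with Q = q_i + Σ_{j≠i} q_j.
First-order condition: 302 − 8q_i − 4Σ_{j≠i} q_j = 0.
Imposing symmetry (q_j = q for all j) turns Σ_{j≠i} q_j into 2q, so 302 = 16q and q = 18.875.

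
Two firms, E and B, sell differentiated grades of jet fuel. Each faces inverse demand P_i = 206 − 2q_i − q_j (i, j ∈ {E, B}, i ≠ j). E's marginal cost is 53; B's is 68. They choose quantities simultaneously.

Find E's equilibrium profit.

Firm E's profit: π = q_E(206 − 2q_E − q_B) − 53q_E.
∂π/∂q_E = 153 − 4q_E − q_B = 0 ⇒ q_E = 38.25 − 0.25q_B.
Similarly q_B = 34.5 − 0.25q_E.
Substituting the second reaction function into the first: q_E = 38.25 − 0.25(34.5 − 0.25q_E), which gives 0.9375q_E = 29.625 ⇒ q_E = 31.6.
Then q_B = 34.5 − 0.25·31.6 = 26.6.
P_E = 206 − 2·31.6 − 26.6 = 116.2.
Profit = (116.2 − 53)·31.6 = 1997.12.

1997.12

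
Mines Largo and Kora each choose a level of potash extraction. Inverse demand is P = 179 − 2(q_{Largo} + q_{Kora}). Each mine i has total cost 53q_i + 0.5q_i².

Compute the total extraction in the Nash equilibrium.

36

Mine Largo's profit: π = q_{Largo}(179 − 2(q_{Largo} + q_{Kora})) − 53q_{Largo} − 0.5q_{Largo}².
∂π/∂q_{Largo} = 126 − 5q_{Largo} − 2q_{Kora} = 0, so q_{Largo} = 25.2 − 0.4q_{Kora}.
Setting q_{Largo} = q_{Kora} in the reaction function: q_{Largo} = 25.2 − 0.4q_{Largo}, so q_{Largo} = 25.2 / 1.4 = 18.
Total extraction: 18 + 18 = 36.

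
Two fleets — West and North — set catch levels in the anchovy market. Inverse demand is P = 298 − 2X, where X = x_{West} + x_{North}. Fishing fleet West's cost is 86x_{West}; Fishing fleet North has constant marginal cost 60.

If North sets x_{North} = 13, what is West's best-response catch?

Fishing fleet West's profit: π = x_{West}(298 − 2(x_{West} + x_{North})) − 86x_{West}.
∂π/∂x_{West} = 212 − 4x_{West} − 2x_{North} = 0, so x_{West} = 53 − 0.5x_{North}.
At x_{North} = 13: x_{West} = 53 − 0.5·13 = 46.5.

46.5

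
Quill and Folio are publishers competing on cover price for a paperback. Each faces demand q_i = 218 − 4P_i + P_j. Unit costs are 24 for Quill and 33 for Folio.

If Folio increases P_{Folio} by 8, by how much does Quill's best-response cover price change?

Quill's profit: π = (P_{Quill} − 24)(218 − 4P_{Quill} + P_{Folio}).
∂π/∂P_{Quill} = 314 − 8P_{Quill} + P_{Folio} = 0 ⇒ P_{Quill} = 39.25 + 0.125P_{Folio}.
The reaction-function slope is 0.125, so an 8-unit rise in P_{Folio} moves P_{Quill} by 0.125 × 8 = 1. Quill's best response rises — the actions are strategic complements.

1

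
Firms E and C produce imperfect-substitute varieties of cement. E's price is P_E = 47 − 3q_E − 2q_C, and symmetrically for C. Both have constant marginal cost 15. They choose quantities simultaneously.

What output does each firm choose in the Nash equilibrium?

Firm E's profit: π = q_E(47 − 3q_E − 2q_C) − 15q_E.
∂π/∂q_E = 32 − 6q_E − 2q_C = 0 ⇒ q_E = 16/3 − (1/3)q_C.
By symmetry q_C = q_E; substituting into the reaction function, (4/3)q_E = 16/3 and q_E = 4.

4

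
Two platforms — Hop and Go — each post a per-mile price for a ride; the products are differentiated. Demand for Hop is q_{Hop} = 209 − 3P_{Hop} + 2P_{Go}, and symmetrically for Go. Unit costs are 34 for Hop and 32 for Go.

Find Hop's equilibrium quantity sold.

Hop's profit: π = (P_{Hop} − 34)(209 − 3P_{Hop} + 2P_{Go}).
∂π/∂P_{Hop} = 311 − 6P_{Hop} + 2P_{Go} = 0 ⇒ P_{Hop} = 311/6 + (1/3)P_{Go}.
Similarly P_{Go} = 305/6 + (1/3)P_{Hop}.
Plugging P_{Go} into Hop's best response: P_{Hop} = 311/6 + (1/3)(305/6 + (1/3)P_{Hop}) ⇒ (8/9)P_{Hop} = 619/9, so P_{Hop} = 77.375.
Then P_{Go} = 305/6 + (1/3)·77.375 = 76.625.
q_{Hop} = 209 − 3·77.375 + 2·76.625 = 130.125.

130.125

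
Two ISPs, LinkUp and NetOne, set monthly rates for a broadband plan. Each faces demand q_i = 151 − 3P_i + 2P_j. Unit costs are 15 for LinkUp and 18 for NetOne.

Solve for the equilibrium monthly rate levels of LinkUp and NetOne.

49.5625, 50.6875

LinkUp's profit: π = (P_{LinkUp} − 15)(151 − 3P_{LinkUp} + 2P_{NetOne}).
∂π/∂P_{LinkUp} = 196 − 6P_{LinkUp} + 2P_{NetOne} = 0 ⇒ P_{LinkUp} = 98/3 + (1/3)P_{NetOne}.
Similarly P_{NetOne} = 205/6 + (1/3)P_{LinkUp}.
Substituting the second reaction function into the first: P_{LinkUp} = 98/3 + (1/3)(205/6 + (1/3)P_{LinkUp}), which gives (8/9)P_{LinkUp} = 793/18 ⇒ P_{LinkUp} = 49.5625.
Then P_{NetOne} = 205/6 + (1/3)·49.5625 = 50.6875.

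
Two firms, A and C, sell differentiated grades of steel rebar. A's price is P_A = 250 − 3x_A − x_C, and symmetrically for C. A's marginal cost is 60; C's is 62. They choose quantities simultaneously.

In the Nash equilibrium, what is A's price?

Firm A's profit: π = x_A(250 − 3x_A − x_C) − 60x_A.
∂π/∂x_A = 190 − 6x_A − x_C = 0 ⇒ x_A = 95/3 − (1/6)x_C.
Similarly x_C = 94/3 − (1/6)x_A.
Plugging x_C into A's best response: x_A = 95/3 − (1/6)(94/3 − (1/6)x_A) ⇒ (35/36)x_A = 238/9, so x_A = 27.2.
Then x_C = 94/3 − (1/6)·27.2 = 26.8.
P_A = 250 − 3·27.2 − 26.8 = 141.6.

141.6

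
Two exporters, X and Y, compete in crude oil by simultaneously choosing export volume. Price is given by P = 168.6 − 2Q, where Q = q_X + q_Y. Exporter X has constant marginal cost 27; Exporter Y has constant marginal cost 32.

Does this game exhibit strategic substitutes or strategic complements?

Exporter X's profit: π = q_X(168.6 − 2(q_X + q_Y)) − 27q_X.
∂π/∂q_X = 141.6 − 4q_X − 2q_Y = 0, so q_X = 35.4 − 0.5q_Y.
The best-response slope dq_X/dq_Y = −0.5 < 0: the reaction function is downward-sloping, so the choices are strategic substitutes.

strategic substitutes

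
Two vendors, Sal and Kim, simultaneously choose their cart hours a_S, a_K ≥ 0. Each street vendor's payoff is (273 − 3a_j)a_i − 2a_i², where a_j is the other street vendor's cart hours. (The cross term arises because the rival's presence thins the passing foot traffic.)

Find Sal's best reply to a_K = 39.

39

Sal's payoff is (273 − 3a_K)a_S − 2a_S².
∂π/∂a_S = 273 − 3a_K − 4a_S = 0, so a_S = 68.25 − 0.75a_K.
At a_K = 39: a_S = 68.25 − 0.75·39 = 39.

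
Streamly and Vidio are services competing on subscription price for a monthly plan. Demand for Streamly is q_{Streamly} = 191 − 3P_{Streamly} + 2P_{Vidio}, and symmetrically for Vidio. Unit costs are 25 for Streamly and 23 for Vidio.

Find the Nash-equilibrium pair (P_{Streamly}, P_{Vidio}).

66.125, 65.375

Streamly's profit: π = (P_{Streamly} − 25)(191 − 3P_{Streamly} + 2P_{Vidio}).
∂π/∂P_{Streamly} = 266 − 6P_{Streamly} + 2P_{Vidio} = 0 ⇒ P_{Streamly} = 133/3 + (1/3)P_{Vidio}.
Similarly P_{Vidio} = 130/3 + (1/3)P_{Streamly}.
Plugging P_{Vidio} into Streamly's best response: P_{Streamly} = 133/3 + (1/3)(130/3 + (1/3)P_{Streamly}) ⇒ (8/9)P_{Streamly} = 529/9, so P_{Streamly} = 66.125.
Then P_{Vidio} = 130/3 + (1/3)·66.125 = 65.375.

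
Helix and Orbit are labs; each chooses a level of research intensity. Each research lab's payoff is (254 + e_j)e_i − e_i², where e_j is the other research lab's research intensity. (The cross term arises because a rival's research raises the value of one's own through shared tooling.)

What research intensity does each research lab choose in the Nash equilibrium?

Helix's payoff is (254 + e_O)e_H − e_H².
∂π/∂e_H = 254 + e_O − 2e_H = 0, so e_H = 127 + 0.5e_O.
By symmetry e_O = e_H; substituting into the reaction function, 0.5e_H = 127 and e_H = 254.

254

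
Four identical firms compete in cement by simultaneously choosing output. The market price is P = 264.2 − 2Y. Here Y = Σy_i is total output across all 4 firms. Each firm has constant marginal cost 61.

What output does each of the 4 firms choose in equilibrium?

20.32

A representative firm's profit is π_i = y_i(264.2 − 2Y) − 61y_i, with Y = y_i + Σ_{j≠i} y_j.
First-order condition: 203.2 − 4y_i − 2Σ_{j≠i} y_j = 0.
With identical firms, set every y_j = y: then 203.2 − 4y − 6y = 0, i.e. y = 203.2/10 = 20.32.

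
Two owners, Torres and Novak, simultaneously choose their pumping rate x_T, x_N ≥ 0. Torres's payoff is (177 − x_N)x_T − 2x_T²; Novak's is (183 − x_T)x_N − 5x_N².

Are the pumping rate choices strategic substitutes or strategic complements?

strategic substitutes

Expanding Torres's payoff: 177x_T − x_Nx_T − 2x_T².
∂π/∂x_T = 177 − x_N − 4x_T = 0, so x_T = 44.25 − 0.25x_N.
The best-response slope dx_T/dx_N = −0.25 < 0: the reaction function is downward-sloping, so the choices are strategic substitutes.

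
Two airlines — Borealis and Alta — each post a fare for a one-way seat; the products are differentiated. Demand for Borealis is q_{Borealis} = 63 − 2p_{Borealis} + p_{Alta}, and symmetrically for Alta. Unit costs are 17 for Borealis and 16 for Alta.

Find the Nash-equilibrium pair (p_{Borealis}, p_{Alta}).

32.2, 31.8

Borealis's profit: π = (p_{Borealis} − 17)(63 − 2p_{Borealis} + p_{Alta}).
∂π/∂p_{Borealis} = 97 − 4p_{Borealis} + p_{Alta} = 0 ⇒ p_{Borealis} = 24.25 + 0.25p_{Alta}.
Similarly p_{Alta} = 23.75 + 0.25p_{Borealis}.
Solving the two reaction functions simultaneously: (1 − (0.25)(0.25))p_{Borealis} = 24.25 + 0.25·23.75, so 0.9375p_{Borealis} = 30.1875 and p_{Borealis} = 32.2.
Then p_{Alta} = 23.75 + 0.25·32.2 = 31.8.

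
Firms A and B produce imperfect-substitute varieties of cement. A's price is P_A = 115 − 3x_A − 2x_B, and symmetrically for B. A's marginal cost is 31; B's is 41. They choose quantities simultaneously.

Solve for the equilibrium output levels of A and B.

11.125, 8.625

Firm A's profit: π = x_A(115 − 3x_A − 2x_B) − 31x_A.
∂π/∂x_A = 84 − 6x_A − 2x_B = 0 ⇒ x_A = 14 − (1/3)x_B.
Similarly x_B = 37/3 − (1/3)x_A.
Solving the two reaction functions simultaneously: (1 − (−1/3)(−1/3))x_A = 14 − (1/3)·(37/3), so (8/9)x_A = 89/9 and x_A = 11.125.
Then x_B = 37/3 − (1/3)·11.125 = 8.625.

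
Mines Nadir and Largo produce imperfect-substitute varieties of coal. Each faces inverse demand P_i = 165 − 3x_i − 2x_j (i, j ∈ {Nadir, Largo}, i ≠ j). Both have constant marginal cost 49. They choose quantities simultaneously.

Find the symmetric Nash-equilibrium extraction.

14.5

Mine Nadir's profit: π = x_{Nadir}(165 − 3x_{Nadir} − 2x_{Largo}) − 49x_{Nadir}.
∂π/∂x_{Nadir} = 116 − 6x_{Nadir} − 2x_{Largo} = 0 ⇒ x_{Nadir} = 58/3 − (1/3)x_{Largo}.
The game is symmetric, so in equilibrium x_{Largo} = x_{Nadir}: the reaction function gives (4/3)x_{Nadir} = 58/3, hence x_{Nadir} = 14.5.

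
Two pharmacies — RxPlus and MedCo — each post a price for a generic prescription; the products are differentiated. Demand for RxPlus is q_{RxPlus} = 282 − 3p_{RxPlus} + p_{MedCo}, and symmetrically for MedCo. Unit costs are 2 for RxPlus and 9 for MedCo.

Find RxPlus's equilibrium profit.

9475.32

RxPlus's profit: π = (p_{RxPlus} − 2)(282 − 3p_{RxPlus} + p_{MedCo}).
∂π/∂p_{RxPlus} = 288 − 6p_{RxPlus} + p_{MedCo} = 0 ⇒ p_{RxPlus} = 48 + (1/6)p_{MedCo}.
Similarly p_{MedCo} = 51.5 + (1/6)p_{RxPlus}.
Plugging p_{MedCo} into RxPlus's best response: p_{RxPlus} = 48 + (1/6)(51.5 + (1/6)p_{RxPlus}) ⇒ (35/36)p_{RxPlus} = 679/12, so p_{RxPlus} = 58.2.
Then p_{MedCo} = 51.5 + (1/6)·58.2 = 61.2.
q_{RxPlus} = 282 − 3·58.2 + 61.2 = 168.6.
Profit = (58.2 − 2)·168.6 = 9475.32.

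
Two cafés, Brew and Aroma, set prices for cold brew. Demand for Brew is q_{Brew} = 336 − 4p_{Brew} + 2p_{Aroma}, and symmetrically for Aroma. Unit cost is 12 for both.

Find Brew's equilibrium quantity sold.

Brew's profit: π = (p_{Brew} − 12)(336 − 4p_{Brew} + 2p_{Aroma}).
∂π/∂p_{Brew} = 384 − 8p_{Brew} + 2p_{Aroma} = 0 ⇒ p_{Brew} = 48 + 0.25p_{Aroma}.
Setting p_{Brew} = p_{Aroma} in the reaction function: p_{Brew} = 48 + 0.25p_{Brew}, so p_{Brew} = 48 / 0.75 = 64.
q_{Brew} = 336 − 4·64 + 2·64 = 208.

208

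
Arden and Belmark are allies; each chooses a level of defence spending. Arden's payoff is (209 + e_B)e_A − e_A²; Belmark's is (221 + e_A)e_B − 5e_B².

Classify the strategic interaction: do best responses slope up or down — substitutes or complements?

Expanding Arden's payoff: 209e_A + e_Be_A − e_A².
∂π/∂e_A = 209 + e_B − 2e_A = 0, so e_A = 104.5 + 0.5e_B.
The best-response slope de_A/de_B = 0.5 > 0: the reaction function is upward-sloping, so the choices are strategic complements.

strategic complements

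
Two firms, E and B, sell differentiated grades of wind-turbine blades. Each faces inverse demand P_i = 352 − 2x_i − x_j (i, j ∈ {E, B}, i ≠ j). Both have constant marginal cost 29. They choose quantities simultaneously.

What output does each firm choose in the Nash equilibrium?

Firm E's profit: π = x_E(352 − 2x_E − x_B) − 29x_E.
∂π/∂x_E = 323 − 4x_E − x_B = 0 ⇒ x_E = 80.75 − 0.25x_B.
The game is symmetric, so in equilibrium x_B = x_E: the reaction function gives 1.25x_E = 80.75, hence x_E = 64.6.

64.6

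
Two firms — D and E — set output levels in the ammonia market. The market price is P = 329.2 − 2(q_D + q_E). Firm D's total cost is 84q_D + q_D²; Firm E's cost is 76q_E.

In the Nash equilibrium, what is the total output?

75.16

Firm D's profit: π = q_D(329.2 − 2(q_D + q_E)) − 84q_D − q_D².
∂π/∂q_D = 245.2 − 6q_D − 2q_E = 0, so q_D = 613/15 − (1/3)q_E.
For E: ∂π/∂q_E = 253.2 − 4q_E − 2q_D = 0 ⇒ q_E = 63.3 − 0.5q_D.
Plugging q_E into D's best response: q_D = 613/15 − (1/3)(63.3 − 0.5q_D) ⇒ (5/6)q_D = 593/30, so q_D = 23.72.
Then q_E = 63.3 − 0.5·23.72 = 51.44.
Total output: 23.72 + 51.44 = 75.16.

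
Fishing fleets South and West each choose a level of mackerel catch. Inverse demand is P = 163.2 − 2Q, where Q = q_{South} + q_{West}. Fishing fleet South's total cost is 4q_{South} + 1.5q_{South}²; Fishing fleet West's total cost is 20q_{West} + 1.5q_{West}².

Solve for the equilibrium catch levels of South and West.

18.4, 15.2

Fishing fleet South's profit: π = q_{South}(163.2 − 2(q_{South} + q_{West})) − 4q_{South} − 1.5q_{South}².
∂π/∂q_{South} = 159.2 − 7q_{South} − 2q_{West} = 0, so q_{South} = 796/35 − (2/7)q_{West}.
By the same steps for West: q_{West} = 716/35 − (2/7)q_{South}.
Substituting the second reaction function into the first: q_{South} = 796/35 − (2/7)(716/35 − (2/7)q_{South}), which gives (45/49)q_{South} = 828/49 ⇒ q_{South} = 18.4.
Then q_{West} = 716/35 − (2/7)·18.4 = 15.2.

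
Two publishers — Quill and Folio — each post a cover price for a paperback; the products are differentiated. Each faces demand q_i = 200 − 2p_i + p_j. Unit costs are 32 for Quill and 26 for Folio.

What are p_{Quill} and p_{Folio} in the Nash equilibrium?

Quill's profit: π = (p_{Quill} − 32)(200 − 2p_{Quill} + p_{Folio}).
∂π/∂p_{Quill} = 264 − 4p_{Quill} + p_{Folio} = 0 ⇒ p_{Quill} = 66 + 0.25p_{Folio}.
Similarly p_{Folio} = 63 + 0.25p_{Quill}.
Substituting the second reaction function into the first: p_{Quill} = 66 + 0.25(63 + 0.25p_{Quill}), which gives 0.9375p_{Quill} = 81.75 ⇒ p_{Quill} = 87.2.
Then p_{Folio} = 63 + 0.25·87.2 = 84.8.

87.2, 84.8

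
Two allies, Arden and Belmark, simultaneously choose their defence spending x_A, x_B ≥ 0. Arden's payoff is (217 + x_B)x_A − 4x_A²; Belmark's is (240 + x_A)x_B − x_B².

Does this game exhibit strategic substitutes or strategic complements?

Expanding Arden's payoff: 217x_A + x_Bx_A − 4x_A².
∂π/∂x_A = 217 + x_B − 8x_A = 0, so x_A = 27.125 + 0.125x_B.
The best-response slope dx_A/dx_B = 0.125 > 0: the reaction function is upward-sloping, so the choices are strategic complements.

strategic complements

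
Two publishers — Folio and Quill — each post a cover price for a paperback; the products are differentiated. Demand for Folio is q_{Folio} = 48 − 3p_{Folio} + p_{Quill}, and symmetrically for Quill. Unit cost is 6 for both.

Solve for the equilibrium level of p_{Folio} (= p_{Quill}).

Folio's profit: π = (p_{Folio} − 6)(48 − 3p_{Folio} + p_{Quill}).
∂π/∂p_{Folio} = 66 − 6p_{Folio} + p_{Quill} = 0 ⇒ p_{Folio} = 11 + (1/6)p_{Quill}.
The game is symmetric, so in equilibrium p_{Quill} = p_{Folio}: the reaction function gives (5/6)p_{Folio} = 11, hence p_{Folio} = 13.2.

13.2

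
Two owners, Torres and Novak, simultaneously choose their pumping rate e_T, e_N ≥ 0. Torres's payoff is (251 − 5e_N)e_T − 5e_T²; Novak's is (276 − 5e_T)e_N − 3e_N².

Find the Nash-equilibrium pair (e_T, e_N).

Expanding Torres's payoff: 251e_T − 5e_Ne_T − 5e_T².
∂π/∂e_T = 251 − 5e_N − 10e_T = 0, so e_T = 25.1 − 0.5e_N.
Likewise for Novak: e_N = 46 − (5/6)e_T.
Substituting the second reaction function into the first: e_T = 25.1 − 0.5(46 − (5/6)e_T), which gives (7/12)e_T = 2.1 ⇒ e_T = 3.6.
Then e_N = 46 − (5/6)·3.6 = 43.

3.6, 43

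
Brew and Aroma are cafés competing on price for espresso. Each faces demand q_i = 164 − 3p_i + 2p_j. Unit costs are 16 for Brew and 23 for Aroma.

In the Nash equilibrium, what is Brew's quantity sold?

114.9375

Brew's profit: π = (p_{Brew} − 16)(164 − 3p_{Brew} + 2p_{Aroma}).
∂π/∂p_{Brew} = 212 − 6p_{Brew} + 2p_{Aroma} = 0 ⇒ p_{Brew} = 106/3 + (1/3)p_{Aroma}.
Similarly p_{Aroma} = 233/6 + (1/3)p_{Brew}.
Plugging p_{Aroma} into Brew's best response: p_{Brew} = 106/3 + (1/3)(233/6 + (1/3)p_{Brew}) ⇒ (8/9)p_{Brew} = 869/18, so p_{Brew} = 54.3125.
Then p_{Aroma} = 233/6 + (1/3)·54.3125 = 56.9375.
q_{Brew} = 164 − 3·54.3125 + 2·56.9375 = 114.9375.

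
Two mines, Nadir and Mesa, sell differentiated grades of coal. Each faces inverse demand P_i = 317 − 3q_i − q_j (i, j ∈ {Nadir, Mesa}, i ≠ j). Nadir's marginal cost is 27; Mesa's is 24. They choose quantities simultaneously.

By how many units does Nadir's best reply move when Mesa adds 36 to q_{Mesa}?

-6

Mine Nadir's profit: π = q_{Nadir}(317 − 3q_{Nadir} − q_{Mesa}) − 27q_{Nadir}.
∂π/∂q_{Nadir} = 290 − 6q_{Nadir} − q_{Mesa} = 0 ⇒ q_{Nadir} = 145/3 − (1/6)q_{Mesa}.
The reaction-function slope is −1/6, so a 36-unit rise in q_{Mesa} moves q_{Nadir} by −1/6 × 36 = −6. Nadir's best response falls — the actions are strategic substitutes.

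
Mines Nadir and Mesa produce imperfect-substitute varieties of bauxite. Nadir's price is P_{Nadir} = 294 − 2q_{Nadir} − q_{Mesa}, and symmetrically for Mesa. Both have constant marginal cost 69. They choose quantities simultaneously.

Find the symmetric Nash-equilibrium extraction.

45

Mine Nadir's profit: π = q_{Nadir}(294 − 2q_{Nadir} − q_{Mesa}) − 69q_{Nadir}.
∂π/∂q_{Nadir} = 225 − 4q_{Nadir} − q_{Mesa} = 0 ⇒ q_{Nadir} = 56.25 − 0.25q_{Mesa}.
Setting q_{Nadir} = q_{Mesa} in the reaction function: q_{Nadir} = 56.25 − 0.25q_{Nadir}, so q_{Nadir} = 56.25 / 1.25 = 45.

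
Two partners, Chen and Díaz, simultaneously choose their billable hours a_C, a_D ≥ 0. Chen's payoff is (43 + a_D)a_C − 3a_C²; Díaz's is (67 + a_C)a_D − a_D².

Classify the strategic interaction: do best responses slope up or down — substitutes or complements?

Expanding Chen's payoff: 43a_C + a_Da_C − 3a_C².
∂π/∂a_C = 43 + a_D − 6a_C = 0, so a_C = 43/6 + (1/6)a_D.
The best-response slope da_C/da_D = 1/6 > 0: the reaction function is upward-sloping, so the choices are strategic complements.

strategic complements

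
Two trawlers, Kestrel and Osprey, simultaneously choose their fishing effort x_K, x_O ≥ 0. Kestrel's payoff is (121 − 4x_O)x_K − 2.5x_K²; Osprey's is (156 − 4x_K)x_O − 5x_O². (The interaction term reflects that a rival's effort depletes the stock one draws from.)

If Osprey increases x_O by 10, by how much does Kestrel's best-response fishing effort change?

-8

Expanding Kestrel's payoff: 121x_K − 4x_Ox_K − 2.5x_K².
∂π/∂x_K = 121 − 4x_O − 5x_K = 0, so x_K = 24.2 − 0.8x_O.
The reaction-function slope is −0.8, so a 10-unit rise in x_O moves x_K by −0.8 × 10 = −8. Kestrel's best response falls — the actions are strategic substitutes.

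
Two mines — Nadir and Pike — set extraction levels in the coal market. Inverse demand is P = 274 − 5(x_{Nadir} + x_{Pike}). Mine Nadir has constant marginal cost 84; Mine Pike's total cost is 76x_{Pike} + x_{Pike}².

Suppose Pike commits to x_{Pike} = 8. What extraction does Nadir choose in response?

Mine Nadir's profit: π = x_{Nadir}(274 − 5(x_{Nadir} + x_{Pike})) − 84x_{Nadir}.
∂π/∂x_{Nadir} = 190 − 10x_{Nadir} − 5x_{Pike} = 0, so x_{Nadir} = 19 − 0.5x_{Pike}.
At x_{Pike} = 8: x_{Nadir} = 19 − 0.5·8 = 15.

15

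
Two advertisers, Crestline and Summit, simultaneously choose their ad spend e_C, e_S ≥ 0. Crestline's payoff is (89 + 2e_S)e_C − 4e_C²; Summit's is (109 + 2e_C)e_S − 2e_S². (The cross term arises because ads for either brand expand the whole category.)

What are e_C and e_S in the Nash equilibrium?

Expanding Crestline's payoff: 89e_C + 2e_Se_C − 4e_C².
∂π/∂e_C = 89 + 2e_S − 8e_C = 0, so e_C = 11.125 + 0.25e_S.
Likewise for Summit: e_S = 27.25 + 0.5e_C.
Solving the two reaction functions simultaneously: (1 − (0.25)(0.5))e_C = 11.125 + 0.25·27.25, so 0.875e_C = 17.9375 and e_C = 20.5.
Then e_S = 27.25 + 0.5·20.5 = 37.5.

20.5, 37.5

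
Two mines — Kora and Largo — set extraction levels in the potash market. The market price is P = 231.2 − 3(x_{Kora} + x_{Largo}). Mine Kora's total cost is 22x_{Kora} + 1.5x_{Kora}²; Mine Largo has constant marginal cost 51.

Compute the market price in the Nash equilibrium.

117.28

Mine Kora's profit: π = x_{Kora}(231.2 − 3(x_{Kora} + x_{Largo})) − 22x_{Kora} − 1.5x_{Kora}².
∂π/∂x_{Kora} = 209.2 − 9x_{Kora} − 3x_{Largo} = 0, so x_{Kora} = 1046/45 − (1/3)x_{Largo}.
For Largo: ∂π/∂x_{Largo} = 180.2 − 6x_{Largo} − 3x_{Kora} = 0 ⇒ x_{Largo} = 901/30 − 0.5x_{Kora}.
Substituting the second reaction function into the first: x_{Kora} = 1046/45 − (1/3)(901/30 − 0.5x_{Kora}), which gives (5/6)x_{Kora} = 397/30 ⇒ x_{Kora} = 15.88.
Then x_{Largo} = 901/30 − 0.5·15.88 = 1657/75.
Equilibrium price: P = 231.2 − 3·(2848/75) = 117.28.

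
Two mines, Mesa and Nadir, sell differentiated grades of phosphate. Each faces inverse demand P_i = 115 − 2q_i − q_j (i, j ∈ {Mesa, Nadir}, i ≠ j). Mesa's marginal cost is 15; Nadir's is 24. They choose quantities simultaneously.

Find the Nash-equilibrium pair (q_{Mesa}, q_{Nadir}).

20.6, 17.6

Mine Mesa's profit: π = q_{Mesa}(115 − 2q_{Mesa} − q_{Nadir}) − 15q_{Mesa}.
∂π/∂q_{Mesa} = 100 − 4q_{Mesa} − q_{Nadir} = 0 ⇒ q_{Mesa} = 25 − 0.25q_{Nadir}.
Similarly q_{Nadir} = 22.75 − 0.25q_{Mesa}.
Plugging q_{Nadir} into Mesa's best response: q_{Mesa} = 25 − 0.25(22.75 − 0.25q_{Mesa}) ⇒ 0.9375q_{Mesa} = 19.3125, so q_{Mesa} = 20.6.
Then q_{Nadir} = 22.75 − 0.25·20.6 = 17.6.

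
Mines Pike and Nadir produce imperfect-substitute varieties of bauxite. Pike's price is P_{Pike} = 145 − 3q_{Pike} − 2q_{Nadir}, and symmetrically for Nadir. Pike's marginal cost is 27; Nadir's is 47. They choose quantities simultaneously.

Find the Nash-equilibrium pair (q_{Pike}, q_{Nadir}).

16, 11

Mine Pike's profit: π = q_{Pike}(145 − 3q_{Pike} − 2q_{Nadir}) − 27q_{Pike}.
∂π/∂q_{Pike} = 118 − 6q_{Pike} − 2q_{Nadir} = 0 ⇒ q_{Pike} = 59/3 − (1/3)q_{Nadir}.
Similarly q_{Nadir} = 49/3 − (1/3)q_{Pike}.
Plugging q_{Nadir} into Pike's best response: q_{Pike} = 59/3 − (1/3)(49/3 − (1/3)q_{Pike}) ⇒ (8/9)q_{Pike} = 128/9, so q_{Pike} = 16.
Then q_{Nadir} = 49/3 − (1/3)·16 = 11.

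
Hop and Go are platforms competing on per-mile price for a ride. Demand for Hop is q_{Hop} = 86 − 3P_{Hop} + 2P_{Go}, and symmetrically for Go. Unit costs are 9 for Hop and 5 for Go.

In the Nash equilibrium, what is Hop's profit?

1026.75

Hop's profit: π = (P_{Hop} − 9)(86 − 3P_{Hop} + 2P_{Go}).
∂π/∂P_{Hop} = 113 − 6P_{Hop} + 2P_{Go} = 0 ⇒ P_{Hop} = 113/6 + (1/3)P_{Go}.
Similarly P_{Go} = 101/6 + (1/3)P_{Hop}.
Solving the two reaction functions simultaneously: (1 − (1/3)(1/3))P_{Hop} = 113/6 + (1/3)·(101/6), so (8/9)P_{Hop} = 220/9 and P_{Hop} = 27.5.
Then P_{Go} = 101/6 + (1/3)·27.5 = 26.
q_{Hop} = 86 − 3·27.5 + 2·26 = 55.5.
Profit = (27.5 − 9)·55.5 = 1026.75.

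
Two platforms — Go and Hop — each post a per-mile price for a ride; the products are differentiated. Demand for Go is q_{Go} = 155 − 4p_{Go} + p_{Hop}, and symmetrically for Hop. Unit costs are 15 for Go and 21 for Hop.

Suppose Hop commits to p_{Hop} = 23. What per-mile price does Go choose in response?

29.75

Go's profit: π = (p_{Go} − 15)(155 − 4p_{Go} + p_{Hop}).
∂π/∂p_{Go} = 215 − 8p_{Go} + p_{Hop} = 0 ⇒ p_{Go} = 26.875 + 0.125p_{Hop}.
At p_{Hop} = 23: p_{Go} = 26.875 + 0.125·23 = 29.75.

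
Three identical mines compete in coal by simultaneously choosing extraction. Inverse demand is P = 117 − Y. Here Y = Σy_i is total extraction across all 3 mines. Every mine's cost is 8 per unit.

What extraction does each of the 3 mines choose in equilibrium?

27.25

A representative mine's profit is π_i = y_i(117 − Y) − 8y_i, with Y = y_i + Σ_{j≠i} y_j.
First-order condition: 109 − 2y_i − Σ_{j≠i} y_j = 0.
In a symmetric equilibrium every mine chooses the same y, so Σ_{j≠i} y_j = 2y. The condition becomes 109 − 4y = 0, giving y = 109/4 = 27.25.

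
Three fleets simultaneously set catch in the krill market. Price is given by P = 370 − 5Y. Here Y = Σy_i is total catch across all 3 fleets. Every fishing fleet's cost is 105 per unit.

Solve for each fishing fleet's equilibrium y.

13.25

A representative fishing fleet's profit is π_i = y_i(370 − 5Y) − 105y_i, with Y = y_i + Σ_{j≠i} y_j.
First-order condition: 265 − 10y_i − 5Σ_{j≠i} y_j = 0.
With identical fishing fleets, set every y_j = y: then 265 − 10y − 10y = 0, i.e. y = 265/20 = 13.25.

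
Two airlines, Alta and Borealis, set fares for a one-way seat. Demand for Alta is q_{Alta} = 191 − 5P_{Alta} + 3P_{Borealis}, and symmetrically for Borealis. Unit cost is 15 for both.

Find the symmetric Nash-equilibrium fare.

Alta's profit: π = (P_{Alta} − 15)(191 − 5P_{Alta} + 3P_{Borealis}).
∂π/∂P_{Alta} = 266 − 10P_{Alta} + 3P_{Borealis} = 0 ⇒ P_{Alta} = 26.6 + 0.3P_{Borealis}.
Setting P_{Alta} = P_{Borealis} in the reaction function: P_{Alta} = 26.6 + 0.3P_{Alta}, so P_{Alta} = 26.6 / 0.7 = 38.

38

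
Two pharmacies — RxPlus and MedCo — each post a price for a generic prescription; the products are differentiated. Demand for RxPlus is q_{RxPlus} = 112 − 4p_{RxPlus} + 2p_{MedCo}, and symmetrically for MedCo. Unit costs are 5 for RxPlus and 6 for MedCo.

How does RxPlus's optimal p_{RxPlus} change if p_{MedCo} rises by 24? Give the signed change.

6

RxPlus's profit: π = (p_{RxPlus} − 5)(112 − 4p_{RxPlus} + 2p_{MedCo}).
∂π/∂p_{RxPlus} = 132 − 8p_{RxPlus} + 2p_{MedCo} = 0 ⇒ p_{RxPlus} = 16.5 + 0.25p_{MedCo}.
The reaction-function slope is 0.25, so a 24-unit rise in p_{MedCo} moves p_{RxPlus} by 0.25 × 24 = 6. RxPlus's best response rises — the actions are strategic complements.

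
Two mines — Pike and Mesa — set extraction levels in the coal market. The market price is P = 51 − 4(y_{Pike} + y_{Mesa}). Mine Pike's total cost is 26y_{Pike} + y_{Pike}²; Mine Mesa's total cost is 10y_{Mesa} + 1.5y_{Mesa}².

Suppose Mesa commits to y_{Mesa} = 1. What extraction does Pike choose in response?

2.1

Mine Pike's profit: π = y_{Pike}(51 − 4(y_{Pike} + y_{Mesa})) − 26y_{Pike} − y_{Pike}².
∂π/∂y_{Pike} = 25 − 10y_{Pike} − 4y_{Mesa} = 0, so y_{Pike} = 2.5 − 0.4y_{Mesa}.
At y_{Mesa} = 1: y_{Pike} = 2.5 − 0.4·1 = 2.1.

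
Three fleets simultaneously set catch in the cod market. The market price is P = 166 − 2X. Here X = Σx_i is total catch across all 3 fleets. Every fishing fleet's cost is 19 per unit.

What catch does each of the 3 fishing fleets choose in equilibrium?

18.375

A representative fishing fleet's profit is π_i = x_i(166 − 2X) − 19x_i, with X = x_i + Σ_{j≠i} x_j.
First-order condition: 147 − 4x_i − 2Σ_{j≠i} x_j = 0.
Imposing symmetry (x_j = x for all j) turns Σ_{j≠i} x_j into 2x, so 147 = 8x and x = 18.375.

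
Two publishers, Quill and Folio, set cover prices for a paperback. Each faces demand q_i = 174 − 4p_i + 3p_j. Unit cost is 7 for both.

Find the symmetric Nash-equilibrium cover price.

40.4

Quill's profit: π = (p_{Quill} − 7)(174 − 4p_{Quill} + 3p_{Folio}).
∂π/∂p_{Quill} = 202 − 8p_{Quill} + 3p_{Folio} = 0 ⇒ p_{Quill} = 25.25 + 0.375p_{Folio}.
By symmetry p_{Folio} = p_{Quill}; substituting into the reaction function, 0.625p_{Quill} = 25.25 and p_{Quill} = 40.4.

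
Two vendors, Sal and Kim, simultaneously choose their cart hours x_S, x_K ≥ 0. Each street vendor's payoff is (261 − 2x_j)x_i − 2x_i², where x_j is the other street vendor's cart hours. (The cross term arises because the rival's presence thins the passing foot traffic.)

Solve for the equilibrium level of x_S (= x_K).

Sal's payoff is (261 − 2x_K)x_S − 2x_S².
∂π/∂x_S = 261 − 2x_K − 4x_S = 0, so x_S = 65.25 − 0.5x_K.
By symmetry x_K = x_S; substituting into the reaction function, 1.5x_S = 65.25 and x_S = 43.5.

43.5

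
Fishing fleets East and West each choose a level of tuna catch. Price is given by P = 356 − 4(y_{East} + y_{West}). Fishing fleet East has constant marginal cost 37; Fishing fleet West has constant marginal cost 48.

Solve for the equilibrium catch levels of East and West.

Fishing fleet East's profit: π = y_{East}(356 − 4(y_{East} + y_{West})) − 37y_{East}.
∂π/∂y_{East} = 319 − 8y_{East} − 4y_{West} = 0, so y_{East} = 39.875 − 0.5y_{West}.
By the same steps for West: y_{West} = 38.5 − 0.5y_{East}.
Substituting the second reaction function into the first: y_{East} = 39.875 − 0.5(38.5 − 0.5y_{East}), which gives 0.75y_{East} = 20.625 ⇒ y_{East} = 27.5.
Then y_{West} = 38.5 − 0.5·27.5 = 24.75.

27.5, 24.75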